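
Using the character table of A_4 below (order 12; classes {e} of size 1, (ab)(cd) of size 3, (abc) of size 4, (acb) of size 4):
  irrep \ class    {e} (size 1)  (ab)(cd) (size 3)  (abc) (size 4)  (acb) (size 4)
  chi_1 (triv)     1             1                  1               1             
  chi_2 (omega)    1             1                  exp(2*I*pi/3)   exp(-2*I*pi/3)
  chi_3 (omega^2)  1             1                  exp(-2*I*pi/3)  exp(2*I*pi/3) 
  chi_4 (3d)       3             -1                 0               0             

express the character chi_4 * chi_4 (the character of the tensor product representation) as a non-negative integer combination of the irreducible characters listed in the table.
chi_4 tensor chi_4 = chi_1 + chi_2 + chi_3 + 2*chi_4 (all other irreducibles have multiplicity 0).

Solution. The character of a tensor product is the pointwise product (chi_4 * chi_4)(C) = chi_4(C) * chi_4(C):
  {e}: (3)*(3), (ab)(cd): (-1)*(-1), (abc): (0)*(0), (acb): (0)*(0)
so (chi_4 * chi_4) takes values
  {e} -> 9, (ab)(cd) -> 1, (abc) -> 0, (acb) -> 0.
Now take the inner product of this character with each irreducible chi from the table, <chi_4*chi_4, chi> = (1/12) sum_C |C| (chi_4*chi_4)(C) conj(chi(C)):
  <chi_4*chi_4, chi_1> = (1/12)[1*(9)*conj(1) + 3*(1)*conj(1) + 4*(0)*conj(1) + 4*(0)*conj(1)]
      = (1/12)[(9) + (3) + (0) + (0)] = 12/12 = 1
  <chi_4*chi_4, chi_2> = (1/12)[1*(9)*conj(1) + 3*(1)*conj(1) + 4*(0)*conj(exp(2*I*pi/3)) + 4*(0)*conj(exp(-2*I*pi/3))]
      = (1/12)[(9) + (3) + (0) + (0)] = 12/12 = 1
  <chi_4*chi_4, chi_3> = (1/12)[1*(9)*conj(1) + 3*(1)*conj(1) + 4*(0)*conj(exp(-2*I*pi/3)) + 4*(0)*conj(exp(2*I*pi/3))]
      = (1/12)[(9) + (3) + (0) + (0)] = 12/12 = 1
  <chi_4*chi_4, chi_4> = (1/12)[1*(9)*conj(3) + 3*(1)*conj(-1) + 4*(0)*conj(0) + 4*(0)*conj(0)]
      = (1/12)[(27) + (-3) + (0) + (0)] = 24/12 = 2
(Exp terms are combined using exp(i*s)*conj(exp(i*t)) = exp(i*(s-t)), and sums of them are collapsed using the identity that for every m > 1 the m distinct m-th roots of unity sum to 0, e.g. 1 + exp(2*I*pi/3) + exp(-2*I*pi/3) = 0.)
Hence the multiplicities are chi_1: 1, chi_2: 1, chi_3: 1, chi_4: 2. Dimension check: dim(chi_4)*dim(chi_4) = 3*3 = 9 and sum (mult * dim) = 1*1 + 1*1 + 1*1 + 2*3 = 9.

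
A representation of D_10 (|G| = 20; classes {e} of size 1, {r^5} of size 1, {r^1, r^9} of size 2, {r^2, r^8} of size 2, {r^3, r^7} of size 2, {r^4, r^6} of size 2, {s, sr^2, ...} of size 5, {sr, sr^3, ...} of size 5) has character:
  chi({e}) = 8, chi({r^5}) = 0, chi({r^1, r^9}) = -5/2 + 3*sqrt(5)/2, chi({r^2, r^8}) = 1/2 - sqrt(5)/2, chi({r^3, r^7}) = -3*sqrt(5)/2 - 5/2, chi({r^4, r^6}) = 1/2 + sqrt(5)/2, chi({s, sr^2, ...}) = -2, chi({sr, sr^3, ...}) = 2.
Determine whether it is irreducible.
Not irreducible (reducible): <chi, chi> = 9 > 1.

Reasoning: <chi, chi> = (1/|G|) sum_C |C| * |chi(C)|^2 = (1/20)[1*|8|^2 + 1*|0|^2 + 2*|-5/2 + 3*sqrt(5)/2|^2 + 2*|1/2 - sqrt(5)/2|^2 + 2*|-3*sqrt(5)/2 - 5/2|^2 + 2*|1/2 + sqrt(5)/2|^2 + 5*|-2|^2 + 5*|2|^2]
  = (1/20)[(64) + (0) + (35 - 15*sqrt(5)) + (3 - sqrt(5)) + (15*sqrt(5) + 35) + (sqrt(5) + 3) + (20) + (20)] = 180/20 = 9.
A character is irreducible iff <chi, chi> = 1, so this representation is reducible.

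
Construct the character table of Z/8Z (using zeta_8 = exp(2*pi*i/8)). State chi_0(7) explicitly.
Character table of Z/8Z (irreps indexed chi_0,...,chi_7 with chi_k(m) = zeta_8^(k*m), zeta_8 = exp(2*pi*i/8)):
  irrep \ class  {0} (size 1)  {1} (size 1)    {2} (size 1)  {3} (size 1)    {4} (size 1)  {5} (size 1)    {6} (size 1)  {7} (size 1)  
  chi_0          1             1               1             1               1             1               1             1             
  chi_1          1             exp(I*pi/4)     I             exp(3*I*pi/4)   -1            exp(-3*I*pi/4)  -I            exp(-I*pi/4)  
  chi_2          1             I               -1            -I              1             I               -1            -I            
  chi_3          1             exp(3*I*pi/4)   -I            exp(I*pi/4)     -1            exp(-I*pi/4)    I             exp(-3*I*pi/4)
  chi_4          1             -1              1             -1              1             -1              1             -1            
  chi_5          1             exp(-3*I*pi/4)  I             exp(-I*pi/4)    -1            exp(I*pi/4)     -I            exp(3*I*pi/4) 
  chi_6          1             -I              -1            I               1             -I              -1            I             
  chi_7          1             exp(-I*pi/4)    -I            exp(-3*I*pi/4)  -1            exp(3*I*pi/4)   I             exp(I*pi/4)   

Spot check: chi_0(7) = zeta_8^(0*7) = zeta_8^0 = 1.

Reasoning: Z/8Z is abelian, so all 8 irreducible complex representations are 1-dimensional. They are given by chi_k(m) = zeta_8^(k*m) for k = 0,...,7. Row orthogonality: sum_m chi_k(m) conj(chi_l(m)) = 8 * [k = l].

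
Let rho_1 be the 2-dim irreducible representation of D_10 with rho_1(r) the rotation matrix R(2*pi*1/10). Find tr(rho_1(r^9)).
chi_{rho_1}(r^9) = 2*cos(2*pi*1*9/10) = 1/2 + sqrt(5)/2

Details: rho_1(r^9) is rotation by angle 2*pi*1*9/10, whose trace is 2*cos(2*pi*1*9/10) = 1/2 + sqrt(5)/2.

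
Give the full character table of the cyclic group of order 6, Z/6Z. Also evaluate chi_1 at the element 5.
Character table of Z/6Z (irreps indexed chi_0,...,chi_5 with chi_k(m) = zeta_6^(k*m), zeta_6 = exp(2*pi*i/6)):
  irrep \ class  {0} (size 1)  {1} (size 1)    {2} (size 1)    {3} (size 1)  {4} (size 1)    {5} (size 1)  
  chi_0          1             1               1               1             1               1             
  chi_1          1             exp(I*pi/3)     exp(2*I*pi/3)   -1            exp(-2*I*pi/3)  exp(-I*pi/3)  
  chi_2          1             exp(2*I*pi/3)   exp(-2*I*pi/3)  1             exp(2*I*pi/3)   exp(-2*I*pi/3)
  chi_3          1             -1              1               -1            1               -1            
  chi_4          1             exp(-2*I*pi/3)  exp(2*I*pi/3)   1             exp(-2*I*pi/3)  exp(2*I*pi/3) 
  chi_5          1             exp(-I*pi/3)    exp(-2*I*pi/3)  -1            exp(2*I*pi/3)   exp(I*pi/3)   

Spot check: chi_1(5) = zeta_6^(1*5) = zeta_6^5 = exp(-I*pi/3).

Details: Z/6Z is abelian, so all 6 irreducible complex representations are 1-dimensional. They are given by chi_k(m) = zeta_6^(k*m) for k = 0,...,5. Row orthogonality: sum_m chi_k(m) conj(chi_l(m)) = 6 * [k = l].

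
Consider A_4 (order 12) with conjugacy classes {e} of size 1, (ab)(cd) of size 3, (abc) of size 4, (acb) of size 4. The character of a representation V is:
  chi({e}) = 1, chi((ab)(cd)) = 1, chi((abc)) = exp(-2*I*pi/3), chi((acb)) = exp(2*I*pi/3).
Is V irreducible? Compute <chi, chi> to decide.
Irreducible: <chi, chi> = 1.

Reasoning: <chi, chi> = (1/|G|) sum_C |C| * |chi(C)|^2 = (1/12)[1*|1|^2 + 3*|1|^2 + 4*|exp(-2*I*pi/3)|^2 + 4*|exp(2*I*pi/3)|^2]
  = (1/12)[(1) + (3) + (4) + (4)] = 12/12 = 1.
(Exp terms are combined using exp(i*s)*conj(exp(i*t)) = exp(i*(s-t)), and sums of them are collapsed using the identity that for every m > 1 the m distinct m-th roots of unity sum to 0, e.g. 1 + exp(2*I*pi/3) + exp(-2*I*pi/3) = 0.)
A character is irreducible iff <chi, chi> = 1, so this representation is irreducible.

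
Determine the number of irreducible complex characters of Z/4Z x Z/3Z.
12

Why: The number of irreducible complex representations of a finite group equals its number of conjugacy classes. Z/4Z x Z/3Z is abelian of order 12, so every element is its own conjugacy class: 12 classes, so Z/4Z x Z/3Z (order 12) has exactly 12 irreducible complex representations.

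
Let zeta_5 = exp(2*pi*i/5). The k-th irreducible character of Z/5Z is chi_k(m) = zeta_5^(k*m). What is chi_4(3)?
chi_4(3) = zeta_5^12 = exp(4*I*pi/5)

Justification: chi_4(3) = zeta_5^(4*3) = zeta_5^12. Since zeta_5^5 = 1, this equals zeta_5^2 = exp(2*pi*i*2/5) = exp(4*I*pi/5).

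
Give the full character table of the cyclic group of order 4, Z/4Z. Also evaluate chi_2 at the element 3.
Character table of Z/4Z (irreps indexed chi_0,...,chi_3 with chi_k(m) = zeta_4^(k*m), zeta_4 = exp(2*pi*i/4)):
  irrep \ class  {0} (size 1)  {1} (size 1)  {2} (size 1)  {3} (size 1)
  chi_0          1             1             1             1           
  chi_1          1             I             -1            -I          
  chi_2          1             -1            1             -1          
  chi_3          1             -I            -1            I           

Spot check: chi_2(3) = zeta_4^(2*3) = zeta_4^6 = -1.

Why: Z/4Z is abelian, so all 4 irreducible complex representations are 1-dimensional. They are given by chi_k(m) = zeta_4^(k*m) for k = 0,...,3. Row orthogonality: sum_m chi_k(m) conj(chi_l(m)) = 4 * [k = l].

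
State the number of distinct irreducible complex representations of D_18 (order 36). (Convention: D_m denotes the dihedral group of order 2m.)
12

Justification: The number of irreducible complex representations of a finite group equals its number of conjugacy classes. D_18 has 12 conjugacy classes (n/2 + 3 for n even), so D_18 (order 36) has exactly 12 irreducible complex representations.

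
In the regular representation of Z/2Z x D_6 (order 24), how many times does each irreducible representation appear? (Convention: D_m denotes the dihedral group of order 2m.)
Each irreducible V_i of dimension d_i appears with multiplicity d_i, i.e. rho_reg = (direct sum over all irreducibles V_i) d_i V_i. The irreducible dimensions for Z/2Z x D_6 are 1, 1, 1, 1, 1, 1, 1, 1, 2, 2, 2, 2: 8 irreducibles of dimension 1, each with multiplicity 1; 4 irreducibles of dimension 2, each with multiplicity 2. Total dimension 8*1*1 + 4*2*2 = 24 = |G|.

Justification: General theorem: in the regular representation of a finite group G, each irreducible appears with multiplicity equal to its dimension. Check: dim(rho_reg) = sum d_i^2 = 1 + 1 + 1 + 1 + 1 + 1 + 1 + 1 + 4 + 4 + 4 + 4 = 24 = |G|.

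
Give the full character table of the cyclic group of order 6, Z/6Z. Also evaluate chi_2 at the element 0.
Character table of Z/6Z (irreps indexed chi_0,...,chi_5 with chi_k(m) = zeta_6^(k*m), zeta_6 = exp(2*pi*i/6)):
  irrep \ class  {0} (size 1)  {1} (size 1)    {2} (size 1)    {3} (size 1)  {4} (size 1)    {5} (size 1)  
  chi_0          1             1               1               1             1               1             
  chi_1          1             exp(I*pi/3)     exp(2*I*pi/3)   -1            exp(-2*I*pi/3)  exp(-I*pi/3)  
  chi_2          1             exp(2*I*pi/3)   exp(-2*I*pi/3)  1             exp(2*I*pi/3)   exp(-2*I*pi/3)
  chi_3          1             -1              1               -1            1               -1            
  chi_4          1             exp(-2*I*pi/3)  exp(2*I*pi/3)   1             exp(-2*I*pi/3)  exp(2*I*pi/3) 
  chi_5          1             exp(-I*pi/3)    exp(-2*I*pi/3)  -1            exp(2*I*pi/3)   exp(I*pi/3)   

Spot check: chi_2(0) = zeta_6^(2*0) = zeta_6^0 = 1.

Reasoning: Z/6Z is abelian, so all 6 irreducible complex representations are 1-dimensional. They are given by chi_k(m) = zeta_6^(k*m) for k = 0,...,5. Row orthogonality: sum_m chi_k(m) conj(chi_l(m)) = 6 * [k = l].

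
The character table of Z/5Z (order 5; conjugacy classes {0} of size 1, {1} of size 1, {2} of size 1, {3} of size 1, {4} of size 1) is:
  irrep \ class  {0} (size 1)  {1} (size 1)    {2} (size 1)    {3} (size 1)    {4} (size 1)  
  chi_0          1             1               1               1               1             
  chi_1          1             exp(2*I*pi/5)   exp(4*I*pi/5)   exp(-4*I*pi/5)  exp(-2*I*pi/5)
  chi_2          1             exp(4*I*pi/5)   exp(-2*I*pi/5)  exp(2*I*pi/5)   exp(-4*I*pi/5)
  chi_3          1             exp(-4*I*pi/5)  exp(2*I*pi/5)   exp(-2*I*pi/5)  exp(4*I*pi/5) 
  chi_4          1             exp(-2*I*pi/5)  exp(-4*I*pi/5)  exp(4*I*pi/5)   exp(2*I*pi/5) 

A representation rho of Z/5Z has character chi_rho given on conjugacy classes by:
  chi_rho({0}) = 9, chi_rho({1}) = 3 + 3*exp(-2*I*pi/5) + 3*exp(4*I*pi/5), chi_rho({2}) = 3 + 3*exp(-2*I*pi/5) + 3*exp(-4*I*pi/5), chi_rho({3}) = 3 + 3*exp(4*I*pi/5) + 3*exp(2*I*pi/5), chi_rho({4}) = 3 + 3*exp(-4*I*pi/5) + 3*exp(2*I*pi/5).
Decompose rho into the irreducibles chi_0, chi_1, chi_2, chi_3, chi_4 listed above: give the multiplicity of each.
Multiplicities: chi_0: 3, chi_1: 0, chi_2: 3, chi_3: 0, chi_4: 3.

Use <chi_rho, chi> = (1/|G|) sum_C |C| * chi_rho(C) * conj(chi(C)) with |G| = 5 for each irreducible chi in the table:
  <chi_rho, chi_0> = (1/5)[1*(9)*conj(1) + 1*(3 + 3*exp(-2*I*pi/5) + 3*exp(4*I*pi/5))*conj(1) + 1*(3 + 3*exp(-2*I*pi/5) + 3*exp(-4*I*pi/5))*conj(1) + 1*(3 + 3*exp(4*I*pi/5) + 3*exp(2*I*pi/5))*conj(1) + 1*(3 + 3*exp(-4*I*pi/5) + 3*exp(2*I*pi/5))*conj(1)]
      = (1/5)[(9) + (3 + 3*exp(-2*I*pi/5) + 3*exp(4*I*pi/5)) + (3 + 3*exp(-2*I*pi/5) + 3*exp(-4*I*pi/5)) + (3 + 3*exp(4*I*pi/5) + 3*exp(2*I*pi/5)) + (3 + 3*exp(-4*I*pi/5) + 3*exp(2*I*pi/5))] = 15/5 = 3
  <chi_rho, chi_1> = (1/5)[1*(9)*conj(1) + 1*(3 + 3*exp(-2*I*pi/5) + 3*exp(4*I*pi/5))*conj(exp(2*I*pi/5)) + 1*(3 + 3*exp(-2*I*pi/5) + 3*exp(-4*I*pi/5))*conj(exp(4*I*pi/5)) + 1*(3 + 3*exp(4*I*pi/5) + 3*exp(2*I*pi/5))*conj(exp(-4*I*pi/5)) + 1*(3 + 3*exp(-4*I*pi/5) + 3*exp(2*I*pi/5))*conj(exp(-2*I*pi/5))]
      = (1/5)[(9) + (3*exp(-2*I*pi/5) + 3*exp(-4*I*pi/5) + 3*exp(2*I*pi/5)) + (3*exp(-4*I*pi/5) + 3*exp(4*I*pi/5) + 3*exp(2*I*pi/5)) + (3*exp(-2*I*pi/5) + 3*exp(-4*I*pi/5) + 3*exp(4*I*pi/5)) + (3*exp(-2*I*pi/5) + 3*exp(4*I*pi/5) + 3*exp(2*I*pi/5))] = 0/5 = 0
  <chi_rho, chi_2> = (1/5)[1*(9)*conj(1) + 1*(3 + 3*exp(-2*I*pi/5) + 3*exp(4*I*pi/5))*conj(exp(4*I*pi/5)) + 1*(3 + 3*exp(-2*I*pi/5) + 3*exp(-4*I*pi/5))*conj(exp(-2*I*pi/5)) + 1*(3 + 3*exp(4*I*pi/5) + 3*exp(2*I*pi/5))*conj(exp(2*I*pi/5)) + 1*(3 + 3*exp(-4*I*pi/5) + 3*exp(2*I*pi/5))*conj(exp(-4*I*pi/5))]
      = (1/5)[(9) + (3 + 3*exp(-4*I*pi/5) + 3*exp(4*I*pi/5)) + (3 + 3*exp(-2*I*pi/5) + 3*exp(2*I*pi/5)) + (3 + 3*exp(-2*I*pi/5) + 3*exp(2*I*pi/5)) + (3 + 3*exp(-4*I*pi/5) + 3*exp(4*I*pi/5))] = 15/5 = 3
  <chi_rho, chi_3> = (1/5)[1*(9)*conj(1) + 1*(3 + 3*exp(-2*I*pi/5) + 3*exp(4*I*pi/5))*conj(exp(-4*I*pi/5)) + 1*(3 + 3*exp(-2*I*pi/5) + 3*exp(-4*I*pi/5))*conj(exp(2*I*pi/5)) + 1*(3 + 3*exp(4*I*pi/5) + 3*exp(2*I*pi/5))*conj(exp(-2*I*pi/5)) + 1*(3 + 3*exp(-4*I*pi/5) + 3*exp(2*I*pi/5))*conj(exp(4*I*pi/5))]
      = (1/5)[(9) + (3*exp(-2*I*pi/5) + 3*exp(4*I*pi/5) + 3*exp(2*I*pi/5)) + (3*exp(-2*I*pi/5) + 3*exp(-4*I*pi/5) + 3*exp(4*I*pi/5)) + (3*exp(-4*I*pi/5) + 3*exp(4*I*pi/5) + 3*exp(2*I*pi/5)) + (3*exp(-2*I*pi/5) + 3*exp(-4*I*pi/5) + 3*exp(2*I*pi/5))] = 0/5 = 0
  <chi_rho, chi_4> = (1/5)[1*(9)*conj(1) + 1*(3 + 3*exp(-2*I*pi/5) + 3*exp(4*I*pi/5))*conj(exp(-2*I*pi/5)) + 1*(3 + 3*exp(-2*I*pi/5) + 3*exp(-4*I*pi/5))*conj(exp(-4*I*pi/5)) + 1*(3 + 3*exp(4*I*pi/5) + 3*exp(2*I*pi/5))*conj(exp(4*I*pi/5)) + 1*(3 + 3*exp(-4*I*pi/5) + 3*exp(2*I*pi/5))*conj(exp(2*I*pi/5))]
      = (1/5)[(9) + (3 + 3*exp(-4*I*pi/5) + 3*exp(2*I*pi/5)) + (3 + 3*exp(4*I*pi/5) + 3*exp(2*I*pi/5)) + (3 + 3*exp(-2*I*pi/5) + 3*exp(-4*I*pi/5)) + (3 + 3*exp(-2*I*pi/5) + 3*exp(4*I*pi/5))] = 15/5 = 3
(Exp terms are combined using exp(i*s)*conj(exp(i*t)) = exp(i*(s-t)), and sums of them are collapsed using the identity that for every m > 1 the m distinct m-th roots of unity sum to 0, e.g. 1 + exp(2*I*pi/3) + exp(-2*I*pi/3) = 0.)
Dimension check: dim(rho) = sum (mult * dim) = 3*1 + 0*1 + 3*1 + 0*1 + 3*1 = 9 = chi_rho(e) = 9.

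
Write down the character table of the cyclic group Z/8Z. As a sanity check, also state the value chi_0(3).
Character table of Z/8Z (irreps indexed chi_0,...,chi_7 with chi_k(m) = zeta_8^(k*m), zeta_8 = exp(2*pi*i/8)):
  irrep \ class  {0} (size 1)  {1} (size 1)    {2} (size 1)  {3} (size 1)    {4} (size 1)  {5} (size 1)    {6} (size 1)  {7} (size 1)  
  chi_0          1             1               1             1               1             1               1             1             
  chi_1          1             exp(I*pi/4)     I             exp(3*I*pi/4)   -1            exp(-3*I*pi/4)  -I            exp(-I*pi/4)  
  chi_2          1             I               -1            -I              1             I               -1            -I            
  chi_3          1             exp(3*I*pi/4)   -I            exp(I*pi/4)     -1            exp(-I*pi/4)    I             exp(-3*I*pi/4)
  chi_4          1             -1              1             -1              1             -1              1             -1            
  chi_5          1             exp(-3*I*pi/4)  I             exp(-I*pi/4)    -1            exp(I*pi/4)     -I            exp(3*I*pi/4) 
  chi_6          1             -I              -1            I               1             -I              -1            I             
  chi_7          1             exp(-I*pi/4)    -I            exp(-3*I*pi/4)  -1            exp(3*I*pi/4)   I             exp(I*pi/4)   

Spot check: chi_0(3) = zeta_8^(0*3) = zeta_8^0 = 1.

Details: Z/8Z is abelian, so all 8 irreducible complex representations are 1-dimensional. They are given by chi_k(m) = zeta_8^(k*m) for k = 0,...,7. Row orthogonality: sum_m chi_k(m) conj(chi_l(m)) = 8 * [k = l].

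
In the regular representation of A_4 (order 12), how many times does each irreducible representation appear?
Each irreducible V_i of dimension d_i appears with multiplicity d_i, i.e. rho_reg = (direct sum over all irreducibles V_i) d_i V_i. The irreducible dimensions for A_4 are 1, 1, 1, 3: 3 irreducibles of dimension 1, each with multiplicity 1; 1 irreducible of dimension 3, with multiplicity 3. Total dimension 3*1*1 + 1*3*3 = 12 = |G|.

Derivation: General theorem: in the regular representation of a finite group G, each irreducible appears with multiplicity equal to its dimension. Check: dim(rho_reg) = sum d_i^2 = 1 + 1 + 1 + 9 = 12 = |G|.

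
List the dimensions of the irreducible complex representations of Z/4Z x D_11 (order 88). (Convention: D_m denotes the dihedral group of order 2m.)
Dimensions: 1, 1, 1, 1, 1, 1, 1, 1, 2, 2, 2, 2, 2, 2, 2, 2, 2, 2, 2, 2, 2, 2, 2, 2, 2, 2, 2, 2

Derivation: There are 28 irreducibles (= number of conjugacy classes). Their dimensions d_i satisfy sum d_i^2 = |G| = 88: 1 + 1 + 1 + 1 + 1 + 1 + 1 + 1 + 4 + 4 + 4 + 4 + 4 + 4 + 4 + 4 + 4 + 4 + 4 + 4 + 4 + 4 + 4 + 4 + 4 + 4 + 4 + 4 = 88. (For the product with Z/4Z: each of the 4 1-dim characters of Z/4Z tensors with each irrep of D_11, giving 4 copies of each D_11-dimension.)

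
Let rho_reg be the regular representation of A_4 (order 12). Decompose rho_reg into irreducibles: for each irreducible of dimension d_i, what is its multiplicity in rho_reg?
Each irreducible V_i of dimension d_i appears with multiplicity d_i, i.e. rho_reg = (direct sum over all irreducibles V_i) d_i V_i. The irreducible dimensions for A_4 are 1, 1, 1, 3: 3 irreducibles of dimension 1, each with multiplicity 1; 1 irreducible of dimension 3, with multiplicity 3. Total dimension 3*1*1 + 1*3*3 = 12 = |G|.

General theorem: in the regular representation of a finite group G, each irreducible appears with multiplicity equal to its dimension. Check: dim(rho_reg) = sum d_i^2 = 1 + 1 + 1 + 9 = 12 = |G|.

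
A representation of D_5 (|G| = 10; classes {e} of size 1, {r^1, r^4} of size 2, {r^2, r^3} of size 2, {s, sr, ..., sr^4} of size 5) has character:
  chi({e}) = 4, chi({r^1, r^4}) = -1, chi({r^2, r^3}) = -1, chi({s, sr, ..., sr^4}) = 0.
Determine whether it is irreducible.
Not irreducible (reducible): <chi, chi> = 2 > 1.

Details: <chi, chi> = (1/|G|) sum_C |C| * |chi(C)|^2 = (1/10)[1*|4|^2 + 2*|-1|^2 + 2*|-1|^2 + 5*|0|^2]
  = (1/10)[(16) + (2) + (2) + (0)] = 20/10 = 2.
A character is irreducible iff <chi, chi> = 1, so this representation is reducible.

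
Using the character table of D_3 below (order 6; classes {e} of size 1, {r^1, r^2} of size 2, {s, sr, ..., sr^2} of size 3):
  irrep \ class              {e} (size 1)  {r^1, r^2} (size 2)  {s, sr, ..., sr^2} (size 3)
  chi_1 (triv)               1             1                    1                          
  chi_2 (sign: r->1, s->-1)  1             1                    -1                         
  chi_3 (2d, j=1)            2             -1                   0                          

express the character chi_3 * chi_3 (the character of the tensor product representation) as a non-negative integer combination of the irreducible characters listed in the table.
chi_3 tensor chi_3 = chi_1 + chi_2 + chi_3 (all other irreducibles have multiplicity 0).

Explanation: The character of a tensor product is the pointwise product (chi_3 * chi_3)(C) = chi_3(C) * chi_3(C):
  {e}: (2)*(2), {r^1, r^2}: (-1)*(-1), {s, sr, ..., sr^2}: (0)*(0)
so (chi_3 * chi_3) takes values
  {e} -> 4, {r^1, r^2} -> 1, {s, sr, ..., sr^2} -> 0.
Now take the inner product of this character with each irreducible chi from the table, <chi_3*chi_3, chi> = (1/6) sum_C |C| (chi_3*chi_3)(C) conj(chi(C)):
  <chi_3*chi_3, chi_1> = (1/6)[1*(4)*conj(1) + 2*(1)*conj(1) + 3*(0)*conj(1)]
      = (1/6)[(4) + (2) + (0)] = 6/6 = 1
  <chi_3*chi_3, chi_2> = (1/6)[1*(4)*conj(1) + 2*(1)*conj(1) + 3*(0)*conj(-1)]
      = (1/6)[(4) + (2) + (0)] = 6/6 = 1
  <chi_3*chi_3, chi_3> = (1/6)[1*(4)*conj(2) + 2*(1)*conj(-1) + 3*(0)*conj(0)]
      = (1/6)[(8) + (-2) + (0)] = 6/6 = 1
Hence the multiplicities are chi_1: 1, chi_2: 1, chi_3: 1. Dimension check: dim(chi_3)*dim(chi_3) = 2*2 = 4 and sum (mult * dim) = 1*1 + 1*1 + 1*2 = 4.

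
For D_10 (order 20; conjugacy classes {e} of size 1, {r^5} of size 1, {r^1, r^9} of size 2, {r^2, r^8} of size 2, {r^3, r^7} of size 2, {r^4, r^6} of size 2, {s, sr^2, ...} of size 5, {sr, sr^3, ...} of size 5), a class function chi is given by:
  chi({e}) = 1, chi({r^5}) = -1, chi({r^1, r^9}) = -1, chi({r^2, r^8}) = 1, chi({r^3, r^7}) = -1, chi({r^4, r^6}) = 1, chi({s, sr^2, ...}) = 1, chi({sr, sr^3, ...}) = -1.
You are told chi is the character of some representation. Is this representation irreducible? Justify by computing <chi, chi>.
Irreducible: <chi, chi> = 1.

<chi, chi> = (1/|G|) sum_C |C| * |chi(C)|^2 = (1/20)[1*|1|^2 + 1*|-1|^2 + 2*|-1|^2 + 2*|1|^2 + 2*|-1|^2 + 2*|1|^2 + 5*|1|^2 + 5*|-1|^2]
  = (1/20)[(1) + (1) + (2) + (2) + (2) + (2) + (5) + (5)] = 20/20 = 1.
A character is irreducible iff <chi, chi> = 1, so this representation is irreducible.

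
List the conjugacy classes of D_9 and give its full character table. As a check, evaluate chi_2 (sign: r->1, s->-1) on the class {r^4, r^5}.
Conjugacy classes: {e} of size 1, {r^1, r^8} of size 2, {r^2, r^7} of size 2, {r^3, r^6} of size 2, {r^4, r^5} of size 2, {s, sr, ..., sr^8} of size 9.
Character table:
  irrep \ class              {e} (size 1)  {r^1, r^8} (size 2)  {r^2, r^7} (size 2)  {r^3, r^6} (size 2)  {r^4, r^5} (size 2)  {s, sr, ..., sr^8} (size 9)
  chi_1 (triv)               1             1                    1                    1                    1                    1                          
  chi_2 (sign: r->1, s->-1)  1             1                    1                    1                    1                    -1                         
  chi_3 (2d, j=1)            2             2*cos(2*pi/9)        2*cos(4*pi/9)        -1                   -2*cos(pi/9)         0                          
  chi_4 (2d, j=2)            2             2*cos(4*pi/9)        -2*cos(pi/9)         -1                   2*cos(2*pi/9)        0                          
  chi_5 (2d, j=3)            2             -1                   -1                   2                    -1                   0                          
  chi_6 (2d, j=4)            2             -2*cos(pi/9)         2*cos(2*pi/9)        -1                   2*cos(4*pi/9)        0                          

Spot check: chi_2 (sign: r->1, s->-1) on {r^4, r^5} = 1.

Proof sketch: D_9 has order 2*9 = 18 with 6 conjugacy classes, hence 6 irreducibles. Sum of squared dims 1 + 1 + 4 + 4 + 4 + 4 = 18 = |G|. Linear characters come from the abelianisation; the 2-dimensional irreps have character r^k -> 2*cos(2*pi*j*k/9), reflections -> 0.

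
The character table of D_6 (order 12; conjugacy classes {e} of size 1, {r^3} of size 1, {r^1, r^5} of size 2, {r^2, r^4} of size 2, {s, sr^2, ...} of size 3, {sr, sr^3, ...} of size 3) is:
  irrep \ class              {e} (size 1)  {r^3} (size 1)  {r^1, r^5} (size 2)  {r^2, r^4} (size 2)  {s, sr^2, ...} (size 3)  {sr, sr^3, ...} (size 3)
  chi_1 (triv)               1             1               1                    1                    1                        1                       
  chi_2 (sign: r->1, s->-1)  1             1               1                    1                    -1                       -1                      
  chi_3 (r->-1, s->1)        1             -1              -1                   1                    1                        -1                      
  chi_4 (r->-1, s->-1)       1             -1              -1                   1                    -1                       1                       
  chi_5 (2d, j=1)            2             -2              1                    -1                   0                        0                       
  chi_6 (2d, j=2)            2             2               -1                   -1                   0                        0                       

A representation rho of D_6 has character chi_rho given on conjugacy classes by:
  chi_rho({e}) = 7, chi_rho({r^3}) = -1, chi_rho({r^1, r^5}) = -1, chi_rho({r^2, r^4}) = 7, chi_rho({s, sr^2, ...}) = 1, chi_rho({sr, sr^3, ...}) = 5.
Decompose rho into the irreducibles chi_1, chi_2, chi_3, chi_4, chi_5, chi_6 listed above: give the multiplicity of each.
Multiplicities: chi_1: 3, chi_2: 0, chi_3: 1, chi_4: 3, chi_5: 0, chi_6: 0.

Explanation: Use <chi_rho, chi> = (1/|G|) sum_C |C| * chi_rho(C) * conj(chi(C)) with |G| = 12 for each irreducible chi in the table:
  <chi_rho, chi_1> = (1/12)[1*(7)*conj(1) + 1*(-1)*conj(1) + 2*(-1)*conj(1) + 2*(7)*conj(1) + 3*(1)*conj(1) + 3*(5)*conj(1)]
      = (1/12)[(7) + (-1) + (-2) + (14) + (3) + (15)] = 36/12 = 3
  <chi_rho, chi_2> = (1/12)[1*(7)*conj(1) + 1*(-1)*conj(1) + 2*(-1)*conj(1) + 2*(7)*conj(1) + 3*(1)*conj(-1) + 3*(5)*conj(-1)]
      = (1/12)[(7) + (-1) + (-2) + (14) + (-3) + (-15)] = 0/12 = 0
  <chi_rho, chi_3> = (1/12)[1*(7)*conj(1) + 1*(-1)*conj(-1) + 2*(-1)*conj(-1) + 2*(7)*conj(1) + 3*(1)*conj(1) + 3*(5)*conj(-1)]
      = (1/12)[(7) + (1) + (2) + (14) + (3) + (-15)] = 12/12 = 1
  <chi_rho, chi_4> = (1/12)[1*(7)*conj(1) + 1*(-1)*conj(-1) + 2*(-1)*conj(-1) + 2*(7)*conj(1) + 3*(1)*conj(-1) + 3*(5)*conj(1)]
      = (1/12)[(7) + (1) + (2) + (14) + (-3) + (15)] = 36/12 = 3
  <chi_rho, chi_5> = (1/12)[1*(7)*conj(2) + 1*(-1)*conj(-2) + 2*(-1)*conj(1) + 2*(7)*conj(-1) + 3*(1)*conj(0) + 3*(5)*conj(0)]
      = (1/12)[(14) + (2) + (-2) + (-14) + (0) + (0)] = 0/12 = 0
  <chi_rho, chi_6> = (1/12)[1*(7)*conj(2) + 1*(-1)*conj(2) + 2*(-1)*conj(-1) + 2*(7)*conj(-1) + 3*(1)*conj(0) + 3*(5)*conj(0)]
      = (1/12)[(14) + (-2) + (2) + (-14) + (0) + (0)] = 0/12 = 0
Dimension check: dim(rho) = sum (mult * dim) = 3*1 + 0*1 + 1*1 + 3*1 + 0*2 + 0*2 = 7 = chi_rho(e) = 7.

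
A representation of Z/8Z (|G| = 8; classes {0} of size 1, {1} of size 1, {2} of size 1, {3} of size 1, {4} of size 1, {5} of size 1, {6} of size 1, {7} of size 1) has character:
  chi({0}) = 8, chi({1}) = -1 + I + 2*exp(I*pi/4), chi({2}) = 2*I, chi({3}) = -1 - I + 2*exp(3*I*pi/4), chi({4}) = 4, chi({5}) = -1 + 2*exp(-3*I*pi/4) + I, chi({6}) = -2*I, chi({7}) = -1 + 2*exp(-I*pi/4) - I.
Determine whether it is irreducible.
Not irreducible (reducible): <chi, chi> = 14 > 1.

Solution. <chi, chi> = (1/|G|) sum_C |C| * |chi(C)|^2 = (1/8)[1*|8|^2 + 1*|-1 + I + 2*exp(I*pi/4)|^2 + 1*|2*I|^2 + 1*|-1 - I + 2*exp(3*I*pi/4)|^2 + 1*|4|^2 + 1*|-1 + 2*exp(-3*I*pi/4) + I|^2 + 1*|-2*I|^2 + 1*|-1 + 2*exp(-I*pi/4) - I|^2]
  = (1/8)[(64) + (6) + (4) + (6) + (16) + (6) + (4) + (6)] = 112/8 = 14.
(Exp terms are combined using exp(i*s)*conj(exp(i*t)) = exp(i*(s-t)), and sums of them are collapsed using the identity that for every m > 1 the m distinct m-th roots of unity sum to 0, e.g. 1 + exp(2*I*pi/3) + exp(-2*I*pi/3) = 0.)
A character is irreducible iff <chi, chi> = 1, so this representation is reducible.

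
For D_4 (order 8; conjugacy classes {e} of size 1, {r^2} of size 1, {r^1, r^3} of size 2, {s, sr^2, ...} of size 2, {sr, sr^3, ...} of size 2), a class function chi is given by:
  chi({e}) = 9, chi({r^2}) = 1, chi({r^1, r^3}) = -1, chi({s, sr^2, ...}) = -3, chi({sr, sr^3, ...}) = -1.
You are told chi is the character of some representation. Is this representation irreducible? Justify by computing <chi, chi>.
Not irreducible (reducible): <chi, chi> = 13 > 1.

Argument: <chi, chi> = (1/|G|) sum_C |C| * |chi(C)|^2 = (1/8)[1*|9|^2 + 1*|1|^2 + 2*|-1|^2 + 2*|-3|^2 + 2*|-1|^2]
  = (1/8)[(81) + (1) + (2) + (18) + (2)] = 104/8 = 13.
A character is irreducible iff <chi, chi> = 1, so this representation is reducible.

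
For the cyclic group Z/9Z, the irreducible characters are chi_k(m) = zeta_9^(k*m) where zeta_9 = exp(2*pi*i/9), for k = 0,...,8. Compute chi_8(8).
chi_8(8) = zeta_9^64 = exp(2*I*pi/9)

Details: chi_8(8) = zeta_9^(8*8) = zeta_9^64. Since zeta_9^9 = 1, this equals zeta_9^1 = exp(2*pi*i*1/9) = exp(2*I*pi/9).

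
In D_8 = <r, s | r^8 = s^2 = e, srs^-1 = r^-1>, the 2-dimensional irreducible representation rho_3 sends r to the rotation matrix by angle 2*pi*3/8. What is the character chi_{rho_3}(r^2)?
chi_{rho_3}(r^2) = 2*cos(2*pi*3*2/8) = 0

rho_3(r^2) is rotation by angle 2*pi*3*2/8, whose trace is 2*cos(2*pi*3*2/8) = 0.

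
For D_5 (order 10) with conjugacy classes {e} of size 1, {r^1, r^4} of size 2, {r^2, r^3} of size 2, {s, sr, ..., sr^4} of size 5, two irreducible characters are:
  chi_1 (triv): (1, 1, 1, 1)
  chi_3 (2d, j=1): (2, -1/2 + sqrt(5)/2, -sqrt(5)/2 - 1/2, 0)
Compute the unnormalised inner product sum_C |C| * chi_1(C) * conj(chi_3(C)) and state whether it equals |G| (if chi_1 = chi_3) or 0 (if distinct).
Sum = 0; so <chi_1, chi_3> = 0 (distinct irreducibles are orthogonal).

Reasoning: Compute term by term over conjugacy classes (|C| * chi_1(C) * conj(chi_3(C))):
  1*(1)*conj(2) + 2*(1)*conj(-1/2 + sqrt(5)/2) + 2*(1)*conj(-sqrt(5)/2 - 1/2) + 5*(1)*conj(0)
  = (2) + (-1 + sqrt(5)) + (-sqrt(5) - 1) + (0)
  = 0.
Dividing by |G| = 10 gives 0/10 = 0, matching the row-orthogonality relation <chi_1, chi_3> = [chi_1 = chi_3].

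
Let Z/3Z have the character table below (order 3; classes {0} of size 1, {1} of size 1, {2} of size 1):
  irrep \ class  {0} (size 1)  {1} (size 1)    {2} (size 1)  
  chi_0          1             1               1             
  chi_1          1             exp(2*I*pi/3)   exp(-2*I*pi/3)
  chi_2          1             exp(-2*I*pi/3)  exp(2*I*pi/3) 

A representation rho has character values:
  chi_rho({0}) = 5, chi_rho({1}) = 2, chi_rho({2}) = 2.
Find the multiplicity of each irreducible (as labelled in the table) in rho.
Multiplicities: chi_0: 3, chi_1: 1, chi_2: 1.

Working: Use <chi_rho, chi> = (1/|G|) sum_C |C| * chi_rho(C) * conj(chi(C)) with |G| = 3 for each irreducible chi in the table:
  <chi_rho, chi_0> = (1/3)[1*(5)*conj(1) + 1*(2)*conj(1) + 1*(2)*conj(1)]
      = (1/3)[(5) + (2) + (2)] = 9/3 = 3
  <chi_rho, chi_1> = (1/3)[1*(5)*conj(1) + 1*(2)*conj(exp(2*I*pi/3)) + 1*(2)*conj(exp(-2*I*pi/3))]
      = (1/3)[(5) + (1 + 3*exp(-2*I*pi/3) + exp(2*I*pi/3)) + (1 + exp(-2*I*pi/3) + 3*exp(2*I*pi/3))] = 3/3 = 1
  <chi_rho, chi_2> = (1/3)[1*(5)*conj(1) + 1*(2)*conj(exp(-2*I*pi/3)) + 1*(2)*conj(exp(2*I*pi/3))]
      = (1/3)[(5) + (1 + exp(-2*I*pi/3) + 3*exp(2*I*pi/3)) + (1 + 3*exp(-2*I*pi/3) + exp(2*I*pi/3))] = 3/3 = 1
(Exp terms are combined using exp(i*s)*conj(exp(i*t)) = exp(i*(s-t)), and sums of them are collapsed using the identity that for every m > 1 the m distinct m-th roots of unity sum to 0, e.g. 1 + exp(2*I*pi/3) + exp(-2*I*pi/3) = 0.)
Dimension check: dim(rho) = sum (mult * dim) = 3*1 + 1*1 + 1*1 = 5 = chi_rho(e) = 5.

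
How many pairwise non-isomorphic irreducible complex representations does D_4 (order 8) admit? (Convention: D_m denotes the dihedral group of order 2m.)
5

Working: The number of irreducible complex representations of a finite group equals its number of conjugacy classes. D_4 has 5 conjugacy classes (n/2 + 3 for n even), so D_4 (order 8) has exactly 5 irreducible complex representations.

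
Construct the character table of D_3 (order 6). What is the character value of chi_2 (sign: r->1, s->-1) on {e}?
Conjugacy classes: {e} of size 1, {r^1, r^2} of size 2, {s, sr, ..., sr^2} of size 3.
Character table:
  irrep \ class              {e} (size 1)  {r^1, r^2} (size 2)  {s, sr, ..., sr^2} (size 3)
  chi_1 (triv)               1             1                    1                          
  chi_2 (sign: r->1, s->-1)  1             1                    -1                         
  chi_3 (2d, j=1)            2             -1                   0                          

Spot check: chi_2 (sign: r->1, s->-1) on {e} = 1.

Explanation: D_3 has order 2*3 = 6 with 3 conjugacy classes, hence 3 irreducibles. Sum of squared dims 1 + 1 + 4 = 6 = |G|. Linear characters come from the abelianisation; the 2-dimensional irreps have character r^k -> 2*cos(2*pi*j*k/3), reflections -> 0.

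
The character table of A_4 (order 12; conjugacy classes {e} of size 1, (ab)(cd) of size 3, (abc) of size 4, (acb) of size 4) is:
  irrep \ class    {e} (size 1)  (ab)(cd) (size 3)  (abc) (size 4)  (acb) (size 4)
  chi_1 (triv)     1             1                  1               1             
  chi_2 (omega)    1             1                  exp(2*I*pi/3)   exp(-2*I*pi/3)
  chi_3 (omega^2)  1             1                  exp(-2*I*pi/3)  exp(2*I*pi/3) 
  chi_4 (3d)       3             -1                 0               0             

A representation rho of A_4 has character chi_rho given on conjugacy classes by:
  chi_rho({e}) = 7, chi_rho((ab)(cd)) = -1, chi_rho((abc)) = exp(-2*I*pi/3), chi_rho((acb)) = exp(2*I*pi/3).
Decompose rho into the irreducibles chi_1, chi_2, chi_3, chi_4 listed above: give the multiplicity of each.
Multiplicities: chi_1: 0, chi_2: 0, chi_3: 1, chi_4: 2.

Justification: Use <chi_rho, chi> = (1/|G|) sum_C |C| * chi_rho(C) * conj(chi(C)) with |G| = 12 for each irreducible chi in the table:
  <chi_rho, chi_1> = (1/12)[1*(7)*conj(1) + 3*(-1)*conj(1) + 4*(exp(-2*I*pi/3))*conj(1) + 4*(exp(2*I*pi/3))*conj(1)]
      = (1/12)[(7) + (-3) + (4*exp(-2*I*pi/3)) + (4*exp(2*I*pi/3))] = 0/12 = 0
  <chi_rho, chi_2> = (1/12)[1*(7)*conj(1) + 3*(-1)*conj(1) + 4*(exp(-2*I*pi/3))*conj(exp(2*I*pi/3)) + 4*(exp(2*I*pi/3))*conj(exp(-2*I*pi/3))]
      = (1/12)[(7) + (-3) + (4*exp(2*I*pi/3)) + (4*exp(-2*I*pi/3))] = 0/12 = 0
  <chi_rho, chi_3> = (1/12)[1*(7)*conj(1) + 3*(-1)*conj(1) + 4*(exp(-2*I*pi/3))*conj(exp(-2*I*pi/3)) + 4*(exp(2*I*pi/3))*conj(exp(2*I*pi/3))]
      = (1/12)[(7) + (-3) + (4) + (4)] = 12/12 = 1
  <chi_rho, chi_4> = (1/12)[1*(7)*conj(3) + 3*(-1)*conj(-1) + 4*(exp(-2*I*pi/3))*conj(0) + 4*(exp(2*I*pi/3))*conj(0)]
      = (1/12)[(21) + (3) + (0) + (0)] = 24/12 = 2
(Exp terms are combined using exp(i*s)*conj(exp(i*t)) = exp(i*(s-t)), and sums of them are collapsed using the identity that for every m > 1 the m distinct m-th roots of unity sum to 0, e.g. 1 + exp(2*I*pi/3) + exp(-2*I*pi/3) = 0.)
Dimension check: dim(rho) = sum (mult * dim) = 0*1 + 0*1 + 1*1 + 2*3 = 7 = chi_rho(e) = 7.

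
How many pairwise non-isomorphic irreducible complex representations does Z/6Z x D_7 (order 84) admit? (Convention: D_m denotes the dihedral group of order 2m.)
30

Justification: The number of irreducible complex representations of a finite group equals its number of conjugacy classes. For a direct product, #classes(G x H) = #classes(G) * #classes(H). Z/6Z has 6 classes (abelian), D_7 has 5 classes, so 6 * 5 = 30, so Z/6Z x D_7 (order 84) has exactly 30 irreducible complex representations.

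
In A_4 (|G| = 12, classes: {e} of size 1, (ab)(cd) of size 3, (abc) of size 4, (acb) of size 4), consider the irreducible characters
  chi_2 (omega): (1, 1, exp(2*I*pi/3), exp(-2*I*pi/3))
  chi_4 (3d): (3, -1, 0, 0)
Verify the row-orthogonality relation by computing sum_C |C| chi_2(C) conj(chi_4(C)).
Sum = 0; so <chi_2, chi_4> = 0 (distinct irreducibles are orthogonal).

Compute term by term over conjugacy classes (|C| * chi_2(C) * conj(chi_4(C))):
  1*(1)*conj(3) + 3*(1)*conj(-1) + 4*(exp(2*I*pi/3))*conj(0) + 4*(exp(-2*I*pi/3))*conj(0)
  = (3) + (-3) + (0) + (0)
  = 0.
(Exp terms are combined using exp(i*s)*conj(exp(i*t)) = exp(i*(s-t)), and sums of them are collapsed using the identity that for every m > 1 the m distinct m-th roots of unity sum to 0, e.g. 1 + exp(2*I*pi/3) + exp(-2*I*pi/3) = 0.)
Dividing by |G| = 12 gives 0/12 = 0, matching the row-orthogonality relation <chi_2, chi_4> = [chi_2 = chi_4].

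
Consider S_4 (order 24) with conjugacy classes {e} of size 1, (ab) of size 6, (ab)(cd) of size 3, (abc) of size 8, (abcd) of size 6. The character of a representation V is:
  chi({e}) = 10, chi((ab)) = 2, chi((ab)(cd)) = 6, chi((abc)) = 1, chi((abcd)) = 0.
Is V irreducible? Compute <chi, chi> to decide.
Not irreducible (reducible): <chi, chi> = 10 > 1.

<chi, chi> = (1/|G|) sum_C |C| * |chi(C)|^2 = (1/24)[1*|10|^2 + 6*|2|^2 + 3*|6|^2 + 8*|1|^2 + 6*|0|^2]
  = (1/24)[(100) + (24) + (108) + (8) + (0)] = 240/24 = 10.
A character is irreducible iff <chi, chi> = 1, so this representation is reducible.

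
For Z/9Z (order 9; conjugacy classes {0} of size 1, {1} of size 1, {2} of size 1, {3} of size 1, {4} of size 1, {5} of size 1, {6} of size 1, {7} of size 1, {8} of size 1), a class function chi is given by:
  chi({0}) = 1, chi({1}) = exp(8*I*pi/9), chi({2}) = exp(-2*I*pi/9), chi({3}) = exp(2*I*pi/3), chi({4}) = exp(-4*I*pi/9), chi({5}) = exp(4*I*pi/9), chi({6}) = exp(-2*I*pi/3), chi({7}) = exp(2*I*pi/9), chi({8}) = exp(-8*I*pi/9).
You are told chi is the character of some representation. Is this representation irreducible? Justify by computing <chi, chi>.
Irreducible: <chi, chi> = 1.

Details: <chi, chi> = (1/|G|) sum_C |C| * |chi(C)|^2 = (1/9)[1*|1|^2 + 1*|exp(8*I*pi/9)|^2 + 1*|exp(-2*I*pi/9)|^2 + 1*|exp(2*I*pi/3)|^2 + 1*|exp(-4*I*pi/9)|^2 + 1*|exp(4*I*pi/9)|^2 + 1*|exp(-2*I*pi/3)|^2 + 1*|exp(2*I*pi/9)|^2 + 1*|exp(-8*I*pi/9)|^2]
  = (1/9)[(1) + (1) + (1) + (1) + (1) + (1) + (1) + (1) + (1)] = 9/9 = 1.
(Exp terms are combined using exp(i*s)*conj(exp(i*t)) = exp(i*(s-t)), and sums of them are collapsed using the identity that for every m > 1 the m distinct m-th roots of unity sum to 0, e.g. 1 + exp(2*I*pi/3) + exp(-2*I*pi/3) = 0.)
A character is irreducible iff <chi, chi> = 1, so this representation is irreducible.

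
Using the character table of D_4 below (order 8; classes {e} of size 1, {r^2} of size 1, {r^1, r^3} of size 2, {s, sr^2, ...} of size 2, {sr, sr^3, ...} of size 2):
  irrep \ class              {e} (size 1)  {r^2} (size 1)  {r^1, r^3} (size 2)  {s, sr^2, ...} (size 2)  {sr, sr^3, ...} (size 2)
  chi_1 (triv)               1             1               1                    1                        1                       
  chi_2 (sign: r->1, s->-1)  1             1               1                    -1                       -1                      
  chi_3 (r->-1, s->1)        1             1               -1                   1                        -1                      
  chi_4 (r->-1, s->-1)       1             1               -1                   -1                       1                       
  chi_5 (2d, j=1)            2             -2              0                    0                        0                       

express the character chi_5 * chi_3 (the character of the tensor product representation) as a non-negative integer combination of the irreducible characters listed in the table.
chi_5 tensor chi_3 = chi_5 (all other irreducibles have multiplicity 0).

The character of a tensor product is the pointwise product (chi_5 * chi_3)(C) = chi_5(C) * chi_3(C):
  {e}: (2)*(1), {r^2}: (-2)*(1), {r^1, r^3}: (0)*(-1), {s, sr^2, ...}: (0)*(1), {sr, sr^3, ...}: (0)*(-1)
so (chi_5 * chi_3) takes values
  {e} -> 2, {r^2} -> -2, {r^1, r^3} -> 0, {s, sr^2, ...} -> 0, {sr, sr^3, ...} -> 0.
Now take the inner product of this character with each irreducible chi from the table, <chi_5*chi_3, chi> = (1/8) sum_C |C| (chi_5*chi_3)(C) conj(chi(C)):
  <chi_5*chi_3, chi_1> = (1/8)[1*(2)*conj(1) + 1*(-2)*conj(1) + 2*(0)*conj(1) + 2*(0)*conj(1) + 2*(0)*conj(1)]
      = (1/8)[(2) + (-2) + (0) + (0) + (0)] = 0/8 = 0
  <chi_5*chi_3, chi_2> = (1/8)[1*(2)*conj(1) + 1*(-2)*conj(1) + 2*(0)*conj(1) + 2*(0)*conj(-1) + 2*(0)*conj(-1)]
      = (1/8)[(2) + (-2) + (0) + (0) + (0)] = 0/8 = 0
  <chi_5*chi_3, chi_3> = (1/8)[1*(2)*conj(1) + 1*(-2)*conj(1) + 2*(0)*conj(-1) + 2*(0)*conj(1) + 2*(0)*conj(-1)]
      = (1/8)[(2) + (-2) + (0) + (0) + (0)] = 0/8 = 0
  <chi_5*chi_3, chi_4> = (1/8)[1*(2)*conj(1) + 1*(-2)*conj(1) + 2*(0)*conj(-1) + 2*(0)*conj(-1) + 2*(0)*conj(1)]
      = (1/8)[(2) + (-2) + (0) + (0) + (0)] = 0/8 = 0
  <chi_5*chi_3, chi_5> = (1/8)[1*(2)*conj(2) + 1*(-2)*conj(-2) + 2*(0)*conj(0) + 2*(0)*conj(0) + 2*(0)*conj(0)]
      = (1/8)[(4) + (4) + (0) + (0) + (0)] = 8/8 = 1
Hence the multiplicities are chi_5: 1. Dimension check: dim(chi_5)*dim(chi_3) = 2*1 = 2 and sum (mult * dim) = 1*2 = 2.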